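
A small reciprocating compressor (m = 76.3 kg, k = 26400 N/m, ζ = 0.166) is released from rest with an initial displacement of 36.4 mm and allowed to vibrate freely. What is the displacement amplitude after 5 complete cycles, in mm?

0.184 mm

Logarithmic decrement δ = 2πζ/√(1 − ζ²) = 2π × 0.1660/√(1 − 0.0276) = 1.058.
After n cycles, x_n/x₀ = e^(−nδ), so x_5 = 36.4 × e^(−5 × 1.058) = 36.4 × 0.005050 = 0.1838 mm.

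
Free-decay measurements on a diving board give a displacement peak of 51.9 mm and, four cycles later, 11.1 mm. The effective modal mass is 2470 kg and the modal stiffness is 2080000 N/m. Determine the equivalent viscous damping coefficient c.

Logarithmic decrement δ = (1/n)·ln(x₀/x_n) = (1/4)·ln(51.9/11.1) = (1/4)·ln(4.676) = 0.3856.
ζ = δ/√(4π² + δ²) = 0.3856/√(39.48 + 0.149) = 0.3856/6.295 = 0.06125.
c = ζ · 2√(km) = 0.06125 × 2√(2080000 × 2470) = 0.06125 × 143400 = 8781 N·s/m.

8780 N·s/m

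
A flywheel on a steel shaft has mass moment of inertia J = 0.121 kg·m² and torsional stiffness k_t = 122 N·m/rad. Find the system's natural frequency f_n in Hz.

5.05 Hz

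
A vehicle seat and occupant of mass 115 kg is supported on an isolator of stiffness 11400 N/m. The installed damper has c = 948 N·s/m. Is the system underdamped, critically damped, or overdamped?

underdamped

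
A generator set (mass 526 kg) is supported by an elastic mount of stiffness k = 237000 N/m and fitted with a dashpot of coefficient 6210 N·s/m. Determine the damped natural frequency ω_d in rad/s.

20.4 rad/s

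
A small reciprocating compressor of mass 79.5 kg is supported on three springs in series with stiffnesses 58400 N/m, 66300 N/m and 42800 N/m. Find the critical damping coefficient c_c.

2390 N·s/m

Series springs: 1/k_eq = 1/58400 + 1/66300 + 1/42800 = 5.557×10^-5, so k_eq = 18000 N/m.
c_c = 2√(k_eq·m) = 2√(18000 × 79.5) = 2 × 1196 = 2392 N·s/m.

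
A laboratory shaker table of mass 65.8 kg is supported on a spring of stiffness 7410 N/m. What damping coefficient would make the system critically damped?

c_c = 2√(k·m) = 2√(7410 × 65.8) = 2 × 698.3 = 1397 N·s/m.

1400 N·s/m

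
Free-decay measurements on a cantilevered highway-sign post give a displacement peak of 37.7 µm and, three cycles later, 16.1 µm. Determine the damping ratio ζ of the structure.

Logarithmic decrement δ = (1/n)·ln(x₀/x_n) = (1/3)·ln(37.7/16.1) = (1/3)·ln(2.342) = 0.2836.
ζ = δ/√(4π² + δ²) = 0.2836/√(39.48 + 0.0804) = 0.2836/6.290 = 0.04509.

0.0451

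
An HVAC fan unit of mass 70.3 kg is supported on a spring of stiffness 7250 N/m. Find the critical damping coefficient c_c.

c_c = 2√(k·m) = 2√(7250 × 70.3) = 2 × 713.9 = 1428 N·s/m.

1430 N·s/m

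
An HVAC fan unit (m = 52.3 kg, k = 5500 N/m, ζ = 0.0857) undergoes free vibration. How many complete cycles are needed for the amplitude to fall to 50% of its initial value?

2 cycles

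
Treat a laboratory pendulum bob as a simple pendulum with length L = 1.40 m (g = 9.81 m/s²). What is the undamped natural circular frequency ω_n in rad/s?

2.65 rad/s

For a simple pendulum ω_n = √(g/L) = √(9.81/1.40) = √7.007 = 2.647 rad/s.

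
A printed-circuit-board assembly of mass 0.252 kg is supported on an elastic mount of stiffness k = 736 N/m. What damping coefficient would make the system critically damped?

c_c = 2√(k·m) = 2√(736.0 × 0.252) = 2 × 13.62 = 27.24 N·s/m.

27.2 N·s/m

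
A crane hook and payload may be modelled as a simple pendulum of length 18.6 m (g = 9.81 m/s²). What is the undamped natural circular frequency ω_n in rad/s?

For a simple pendulum ω_n = √(g/L) = √(9.81/18.6) = √0.5274 = 0.7262 rad/s.

0.726 rad/s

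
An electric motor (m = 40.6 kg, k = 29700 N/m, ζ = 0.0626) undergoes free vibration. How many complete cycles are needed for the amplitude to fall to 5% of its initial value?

Logarithmic decrement δ = 2πζ/√(1 − ζ²) = 2π × 0.06260/√(1 − 0.00392) = 0.3941.
x_n/x₀ = e^(−nδ) ≤ 0.05; take ln: n ≥ ln(1/0.05)/δ = 2.996/0.3941 = 7.601.
So 8 complete cycles are required.

8 cycles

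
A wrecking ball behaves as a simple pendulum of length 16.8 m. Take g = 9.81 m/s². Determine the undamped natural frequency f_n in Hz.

0.122 Hz

For a simple pendulum ω_n = √(g/L) = √(9.81/16.8) = √0.5839 = 0.7642 rad/s.
f_n = ω_n/(2π) = 0.7642/6.283 = 0.1216 Hz.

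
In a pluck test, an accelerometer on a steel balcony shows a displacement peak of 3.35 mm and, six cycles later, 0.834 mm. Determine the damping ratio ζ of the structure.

Logarithmic decrement δ = (1/n)·ln(x₀/x_n) = (1/6)·ln(3.35/0.834) = (1/6)·ln(4.017) = 0.2317.
ζ = δ/√(4π² + δ²) = 0.2317/√(39.48 + 0.0537) = 0.2317/6.287 = 0.03686.

0.0369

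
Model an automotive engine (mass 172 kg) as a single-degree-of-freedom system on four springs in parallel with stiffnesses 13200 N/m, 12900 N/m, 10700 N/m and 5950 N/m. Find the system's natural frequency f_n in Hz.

2.51 Hz

Parallel springs add: k_eq = 13200 + 12900 + 10700 + 5950 = 42750 N/m.
ω_n = √(k_eq/m) = √(42750/172) = √248.5 = 15.77 rad/s.
f_n = ω_n/(2π) = 15.77/6.283 = 2.509 Hz.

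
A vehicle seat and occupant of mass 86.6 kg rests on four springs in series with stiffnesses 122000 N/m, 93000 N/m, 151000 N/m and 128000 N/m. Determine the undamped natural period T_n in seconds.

0.338 s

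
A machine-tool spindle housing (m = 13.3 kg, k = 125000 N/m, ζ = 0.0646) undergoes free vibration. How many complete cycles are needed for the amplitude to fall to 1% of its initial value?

Logarithmic decrement δ = 2πζ/√(1 − ζ²) = 2π × 0.06460/√(1 − 0.00417) = 0.4067.
x_n/x₀ = e^(−nδ) ≤ 0.01; take ln: n ≥ ln(1/0.01)/δ = 4.605/0.4067 = 11.32.
So 12 complete cycles are required.

12 cycles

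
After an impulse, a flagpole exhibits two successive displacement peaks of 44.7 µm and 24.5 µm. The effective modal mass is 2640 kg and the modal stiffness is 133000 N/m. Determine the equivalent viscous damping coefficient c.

3570 N·s/m

Logarithmic decrement δ = (1/n)·ln(x₀/x_n) = (1/1)·ln(44.7/24.5) = (1/1)·ln(1.824) = 0.6013.
ζ = δ/√(4π² + δ²) = 0.6013/√(39.48 + 0.362) = 0.6013/6.312 = 0.09526.
c = ζ · 2√(km) = 0.09526 × 2√(133000 × 2640) = 0.09526 × 37480 = 3570 N·s/m.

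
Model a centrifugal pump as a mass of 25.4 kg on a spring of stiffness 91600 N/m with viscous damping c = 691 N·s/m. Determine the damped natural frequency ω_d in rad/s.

ω_n = √(k/m) = √(91600/25.4) = 60.05 rad/s.
Critical damping c_c = 2√(k·m) = 2√(91600 × 25.4) = 3051 N·s/m, so ζ = c/c_c = 691/3051 = 0.2265.
ω_d = ω_n√(1 − ζ²) = 60.05 × √(1 − 0.0513) = 58.49 rad/s.

58.5 rad/s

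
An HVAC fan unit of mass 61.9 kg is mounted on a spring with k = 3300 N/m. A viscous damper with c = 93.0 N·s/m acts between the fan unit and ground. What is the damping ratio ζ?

0.103

ω_n = √(k/m) = √(3300/61.9) = 7.301 rad/s.
Critical damping c_c = 2√(k·m) = 2√(3300 × 61.9) = 903.9 N·s/m, so ζ = c/c_c = 93.0/903.9 = 0.1029.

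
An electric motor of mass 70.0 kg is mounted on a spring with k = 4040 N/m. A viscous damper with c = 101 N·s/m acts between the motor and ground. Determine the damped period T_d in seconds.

0.831 s

ω_n = √(k/m) = √(4040/70.0) = 7.597 rad/s.
Critical damping c_c = 2√(k·m) = 2√(4040 × 70.0) = 1064 N·s/m, so ζ = c/c_c = 101/1064 = 0.09496.
ω_d = ω_n√(1 − ζ²) = 7.597 × √(1 − 0.00902) = 7.563 rad/s.
T_d = 2π/ω_d = 0.8308 s.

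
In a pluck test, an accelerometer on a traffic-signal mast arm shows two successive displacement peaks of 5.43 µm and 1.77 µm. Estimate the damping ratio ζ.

0.176

Logarithmic decrement δ = (1/n)·ln(x₀/x_n) = (1/1)·ln(5.43/1.77) = (1/1)·ln(3.068) = 1.121.
ζ = δ/√(4π² + δ²) = 1.121/√(39.48 + 1.26) = 1.121/6.382 = 0.1756.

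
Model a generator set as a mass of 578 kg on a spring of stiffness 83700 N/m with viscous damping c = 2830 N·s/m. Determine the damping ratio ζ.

ω_n = √(k/m) = √(83700/578) = 12.03 rad/s.
Critical damping c_c = 2√(k·m) = 2√(83700 × 578) = 13910 N·s/m, so ζ = c/c_c = 2830/13910 = 0.2034.

0.203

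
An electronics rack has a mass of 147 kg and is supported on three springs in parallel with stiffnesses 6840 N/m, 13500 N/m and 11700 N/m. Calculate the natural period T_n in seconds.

0.426 s

Parallel springs add: k_eq = 6840 + 13500 + 11700 = 32040 N/m.
ω_n = √(k_eq/m) = √(32040/147) = √218.0 = 14.76 rad/s.
T_n = 2π/ω_n = 6.283/14.76 = 0.4256 s.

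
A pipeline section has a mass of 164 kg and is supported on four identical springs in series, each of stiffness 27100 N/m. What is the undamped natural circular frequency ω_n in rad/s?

6.43 rad/s

Series springs: 1/k_eq = 4/27100, so k_eq = 27100/4 = 6775 N/m.
ω_n = √(k_eq/m) = √(6775/164) = √41.31 = 6.427 rad/s.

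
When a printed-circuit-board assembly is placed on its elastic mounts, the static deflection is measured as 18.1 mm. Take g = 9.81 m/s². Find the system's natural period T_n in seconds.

ω_n = √(g/δ_st) = √(9.81/0.0181) = √542.0 = 23.28 rad/s.
T_n = 2π/ω_n = 6.283/23.28 = 0.2699 s.

0.270 s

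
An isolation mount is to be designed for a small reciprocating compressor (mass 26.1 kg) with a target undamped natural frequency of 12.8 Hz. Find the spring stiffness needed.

169000 N/m

ω_n = 2πf_n = 2π × 12.8 = 80.42 rad/s.
k = m·ω_n² = 26.1 × 80.42² = 26.1 × 6468 = 168800 N/m.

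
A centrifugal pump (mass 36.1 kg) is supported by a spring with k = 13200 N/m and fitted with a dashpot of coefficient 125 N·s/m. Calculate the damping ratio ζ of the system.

0.0905

ω_n = √(k/m) = √(13200/36.1) = 19.12 rad/s.
Critical damping c_c = 2√(k·m) = 2√(13200 × 36.1) = 1381 N·s/m, so ζ = c/c_c = 125/1381 = 0.09054.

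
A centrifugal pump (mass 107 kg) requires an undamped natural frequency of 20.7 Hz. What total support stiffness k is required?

1810000 N/m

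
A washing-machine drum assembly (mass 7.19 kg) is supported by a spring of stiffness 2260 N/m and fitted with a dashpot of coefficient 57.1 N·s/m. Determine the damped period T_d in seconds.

0.364 s

ω_n = √(k/m) = √(2260/7.19) = 17.73 rad/s.
Critical damping c_c = 2√(k·m) = 2√(2260 × 7.19) = 254.9 N·s/m, so ζ = c/c_c = 57.1/254.9 = 0.2240.
ω_d = ω_n√(1 − ζ²) = 17.73 × √(1 − 0.0502) = 17.28 rad/s.
T_d = 2π/ω_d = 0.3636 s.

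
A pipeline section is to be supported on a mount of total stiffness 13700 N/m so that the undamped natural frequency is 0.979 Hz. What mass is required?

ω_n = 2πf_n = 2π × 0.979 = 6.151 rad/s.
m = k/ω_n² = 13700/6.151² = 13700/37.84 = 362.1 kg.

362 kg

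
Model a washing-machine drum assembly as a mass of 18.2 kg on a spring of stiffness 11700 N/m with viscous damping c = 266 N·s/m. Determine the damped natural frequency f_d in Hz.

ω_n = √(k/m) = √(11700/18.2) = 25.35 rad/s.
Critical damping c_c = 2√(k·m) = 2√(11700 × 18.2) = 922.9 N·s/m, so ζ = c/c_c = 266/922.9 = 0.2882.
ω_d = ω_n√(1 − ζ²) = 25.35 × √(1 − 0.0831) = 24.28 rad/s.
f_d = ω_d/(2π) = 3.864 Hz.

3.86 Hz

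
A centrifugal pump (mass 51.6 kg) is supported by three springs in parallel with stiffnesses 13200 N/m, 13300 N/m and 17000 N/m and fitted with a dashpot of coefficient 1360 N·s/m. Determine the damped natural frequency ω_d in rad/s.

25.9 rad/s

Parallel springs add: k_eq = 13200 + 13300 + 17000 = 43500 N/m.
ω_n = √(k_eq/m) = √(43500/51.6) = 29.03 rad/s.
Critical damping c_c = 2√(k_eq·m) = 2√(43500 × 51.6) = 2996 N·s/m, so ζ = c/c_c = 1360/2996 = 0.4539.
ω_d = ω_n√(1 − ζ²) = 29.03 × √(1 − 0.206) = 25.87 rad/s.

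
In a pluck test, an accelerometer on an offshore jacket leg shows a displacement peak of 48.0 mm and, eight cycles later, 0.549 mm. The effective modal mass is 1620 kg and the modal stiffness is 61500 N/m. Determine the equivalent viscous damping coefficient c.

1770 N·s/m

Logarithmic decrement δ = (1/n)·ln(x₀/x_n) = (1/8)·ln(48.0/0.549) = (1/8)·ln(87.43) = 0.5589.
ζ = δ/√(4π² + δ²) = 0.5589/√(39.48 + 0.312) = 0.5589/6.308 = 0.08860.
c = ζ · 2√(km) = 0.08860 × 2√(61500 × 1620) = 0.08860 × 19960 = 1769 N·s/m.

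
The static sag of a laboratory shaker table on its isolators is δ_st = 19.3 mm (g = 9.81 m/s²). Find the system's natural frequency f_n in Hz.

3.59 Hz

ω_n = √(g/δ_st) = √(9.81/0.0193) = √508.3 = 22.55 rad/s.
f_n = ω_n/(2π) = 22.55/6.283 = 3.588 Hz.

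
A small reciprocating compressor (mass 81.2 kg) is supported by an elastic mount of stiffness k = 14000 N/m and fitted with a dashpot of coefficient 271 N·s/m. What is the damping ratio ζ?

0.127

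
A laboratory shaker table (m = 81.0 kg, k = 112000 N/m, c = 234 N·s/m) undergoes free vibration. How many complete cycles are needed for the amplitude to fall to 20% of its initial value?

ζ = c/(2√(km)) = 234/(2√(112000 × 81.0)) = 234/6024 = 0.03884.
Logarithmic decrement δ = 2πζ/√(1 − ζ²) = 2π × 0.03884/√(1 − 0.00151) = 0.2443.
x_n/x₀ = e^(−nδ) ≤ 0.2; take ln: n ≥ ln(1/0.2)/δ = 1.609/0.2443 = 6.589.
So 7 complete cycles are required.

7 cycles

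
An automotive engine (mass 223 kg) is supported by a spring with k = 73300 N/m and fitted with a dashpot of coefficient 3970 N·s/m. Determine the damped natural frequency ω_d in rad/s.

ω_n = √(k/m) = √(73300/223) = 18.13 rad/s.
Critical damping c_c = 2√(k·m) = 2√(73300 × 223) = 8086 N·s/m, so ζ = c/c_c = 3970/8086 = 0.4910.
ω_d = ω_n√(1 − ζ²) = 18.13 × √(1 − 0.241) = 15.79 rad/s.

15.8 rad/s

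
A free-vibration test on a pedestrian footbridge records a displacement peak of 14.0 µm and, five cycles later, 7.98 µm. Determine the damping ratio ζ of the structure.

0.0179

Logarithmic decrement δ = (1/n)·ln(x₀/x_n) = (1/5)·ln(14.0/7.98) = (1/5)·ln(1.754) = 0.1124.
ζ = δ/√(4π² + δ²) = 0.1124/√(39.48 + 0.0126) = 0.1124/6.284 = 0.01789.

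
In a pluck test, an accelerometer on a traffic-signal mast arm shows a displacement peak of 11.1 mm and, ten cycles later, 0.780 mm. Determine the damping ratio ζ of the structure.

Logarithmic decrement δ = (1/n)·ln(x₀/x_n) = (1/10)·ln(11.1/0.780) = (1/10)·ln(14.23) = 0.2655.
ζ = δ/√(4π² + δ²) = 0.2655/√(39.48 + 0.0705) = 0.2655/6.289 = 0.04222.

0.0422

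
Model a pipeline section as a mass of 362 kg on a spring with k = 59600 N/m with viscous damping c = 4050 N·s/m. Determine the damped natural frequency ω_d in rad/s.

11.5 rad/s

ω_n = √(k/m) = √(59600/362) = 12.83 rad/s.
Critical damping c_c = 2√(k·m) = 2√(59600 × 362) = 9290 N·s/m, so ζ = c/c_c = 4050/9290 = 0.4360.
ω_d = ω_n√(1 − ζ²) = 12.83 × √(1 − 0.190) = 11.55 rad/s.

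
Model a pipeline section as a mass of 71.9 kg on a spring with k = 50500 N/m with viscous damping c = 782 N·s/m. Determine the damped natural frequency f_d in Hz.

ω_n = √(k/m) = √(50500/71.9) = 26.50 rad/s.
Critical damping c_c = 2√(k·m) = 2√(50500 × 71.9) = 3811 N·s/m, so ζ = c/c_c = 782/3811 = 0.2052.
ω_d = ω_n√(1 − ζ²) = 26.50 × √(1 − 0.0421) = 25.94 rad/s.
f_d = ω_d/(2π) = 4.128 Hz.

4.13 Hz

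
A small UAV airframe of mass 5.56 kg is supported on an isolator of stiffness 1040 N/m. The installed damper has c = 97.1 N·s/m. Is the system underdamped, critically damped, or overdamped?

underdamped

c_c = 2√(k·m) = 152.1 N·s/m; ζ = c/c_c = 97.1/152.1 = 0.638.
Since ζ < 1 the system is underdamped.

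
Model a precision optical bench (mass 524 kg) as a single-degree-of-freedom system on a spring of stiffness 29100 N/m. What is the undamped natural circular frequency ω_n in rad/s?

7.45 rad/s

ω_n = √(k/m) = √(29100/524) = √55.53 = 7.452 rad/s.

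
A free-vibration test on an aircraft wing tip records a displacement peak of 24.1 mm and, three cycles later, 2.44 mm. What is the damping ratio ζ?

Logarithmic decrement δ = (1/n)·ln(x₀/x_n) = (1/3)·ln(24.1/2.44) = (1/3)·ln(9.877) = 0.7634.
ζ = δ/√(4π² + δ²) = 0.7634/√(39.48 + 0.583) = 0.7634/6.329 = 0.1206.

0.121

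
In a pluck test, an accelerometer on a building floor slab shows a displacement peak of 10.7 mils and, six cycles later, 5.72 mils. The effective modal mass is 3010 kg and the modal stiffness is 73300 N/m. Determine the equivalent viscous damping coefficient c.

493 N·s/m

Logarithmic decrement δ = (1/n)·ln(x₀/x_n) = (1/6)·ln(10.7/5.72) = (1/6)·ln(1.871) = 0.1044.
ζ = δ/√(4π² + δ²) = 0.1044/√(39.48 + 0.0109) = 0.1044/6.284 = 0.01661.
c = ζ · 2√(km) = 0.01661 × 2√(73300 × 3010) = 0.01661 × 29710 = 493.4 N·s/m.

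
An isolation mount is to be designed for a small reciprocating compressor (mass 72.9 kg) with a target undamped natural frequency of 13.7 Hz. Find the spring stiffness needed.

ω_n = 2πf_n = 2π × 13.7 = 86.08 rad/s.
k = m·ω_n² = 72.9 × 86.08² = 72.9 × 7410 = 540200 N/m.

540000 N/m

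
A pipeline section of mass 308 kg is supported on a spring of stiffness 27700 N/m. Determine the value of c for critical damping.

c_c = 2√(k·m) = 2√(27700 × 308) = 2 × 2921 = 5842 N·s/m.

5840 N·s/m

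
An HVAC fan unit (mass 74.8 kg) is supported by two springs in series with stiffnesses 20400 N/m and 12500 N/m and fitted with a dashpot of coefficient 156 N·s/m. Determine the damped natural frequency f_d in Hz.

1.61 Hz

Series springs: 1/k_eq = 1/20400 + 1/12500 = 0.0001290, so k_eq = 7751 N/m.
ω_n = √(k_eq/m) = √(7751/74.8) = 10.18 rad/s.
Critical damping c_c = 2√(k_eq·m) = 2√(7751 × 74.8) = 1523 N·s/m, so ζ = c/c_c = 156/1523 = 0.1024.
ω_d = ω_n√(1 − ζ²) = 10.18 × √(1 − 0.0105) = 10.13 rad/s.
f_d = ω_d/(2π) = 1.612 Hz.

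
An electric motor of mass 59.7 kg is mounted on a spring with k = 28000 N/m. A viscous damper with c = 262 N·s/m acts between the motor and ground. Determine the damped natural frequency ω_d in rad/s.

ω_n = √(k/m) = √(28000/59.7) = 21.66 rad/s.
Critical damping c_c = 2√(k·m) = 2√(28000 × 59.7) = 2586 N·s/m, so ζ = c/c_c = 262/2586 = 0.1013.
ω_d = ω_n√(1 − ζ²) = 21.66 × √(1 − 0.0103) = 21.55 rad/s.

21.5 rad/s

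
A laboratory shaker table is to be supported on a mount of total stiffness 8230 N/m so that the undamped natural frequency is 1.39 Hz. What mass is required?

108 kg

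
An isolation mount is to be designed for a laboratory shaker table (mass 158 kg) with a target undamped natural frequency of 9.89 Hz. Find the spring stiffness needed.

ω_n = 2πf_n = 2π × 9.89 = 62.14 rad/s.
k = m·ω_n² = 158 × 62.14² = 158 × 3861 = 610100 N/m.

610000 N/m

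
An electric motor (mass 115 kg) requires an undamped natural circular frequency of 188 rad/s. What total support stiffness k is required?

k = m·ω_n² = 115 × 188.0² = 115 × 35340 = 4065000 N/m.

4060000 N/m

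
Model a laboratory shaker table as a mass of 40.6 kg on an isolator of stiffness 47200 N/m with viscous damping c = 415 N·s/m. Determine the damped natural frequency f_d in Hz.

ω_n = √(k/m) = √(47200/40.6) = 34.10 rad/s.
Critical damping c_c = 2√(k·m) = 2√(47200 × 40.6) = 2769 N·s/m, so ζ = c/c_c = 415/2769 = 0.1499.
ω_d = ω_n√(1 − ζ²) = 34.10 × √(1 − 0.0225) = 33.71 rad/s.
f_d = ω_d/(2π) = 5.365 Hz.

5.37 Hz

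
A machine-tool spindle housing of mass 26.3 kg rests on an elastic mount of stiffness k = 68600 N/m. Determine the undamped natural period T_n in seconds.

0.123 s

ω_n = √(k/m) = √(68600/26.3) = √2608 = 51.07 rad/s.
T_n = 2π/ω_n = 6.283/51.07 = 0.1230 s.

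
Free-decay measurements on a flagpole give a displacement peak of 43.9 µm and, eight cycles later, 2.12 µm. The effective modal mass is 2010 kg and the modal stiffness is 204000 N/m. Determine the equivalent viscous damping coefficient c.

Logarithmic decrement δ = (1/n)·ln(x₀/x_n) = (1/8)·ln(43.9/2.12) = (1/8)·ln(20.71) = 0.3788.
ζ = δ/√(4π² + δ²) = 0.3788/√(39.48 + 0.143) = 0.3788/6.295 = 0.06018.
c = ζ · 2√(km) = 0.06018 × 2√(204000 × 2010) = 0.06018 × 40500 = 2437 N·s/m.

2440 N·s/m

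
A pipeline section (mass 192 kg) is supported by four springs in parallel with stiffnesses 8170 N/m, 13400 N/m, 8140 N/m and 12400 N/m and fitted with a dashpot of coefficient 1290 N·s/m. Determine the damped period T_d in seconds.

0.436 s

Parallel springs add: k_eq = 8170 + 13400 + 8140 + 12400 = 42110 N/m.
ω_n = √(k_eq/m) = √(42110/192) = 14.81 rad/s.
Critical damping c_c = 2√(k_eq·m) = 2√(42110 × 192) = 5687 N·s/m, so ζ = c/c_c = 1290/5687 = 0.2268.
ω_d = ω_n√(1 − ζ²) = 14.81 × √(1 − 0.0515) = 14.42 rad/s.
T_d = 2π/ω_d = 0.4356 s.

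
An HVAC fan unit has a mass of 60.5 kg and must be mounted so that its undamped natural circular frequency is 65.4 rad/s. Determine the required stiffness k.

k = m·ω_n² = 60.5 × 65.40² = 60.5 × 4277 = 258800 N/m.

259000 N/m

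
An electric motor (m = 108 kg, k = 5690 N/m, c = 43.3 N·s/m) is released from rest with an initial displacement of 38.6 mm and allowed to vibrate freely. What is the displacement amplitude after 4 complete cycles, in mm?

ζ = c/(2√(km)) = 43.3/(2√(5690 × 108)) = 43.3/1568 = 0.02762.
Logarithmic decrement δ = 2πζ/√(1 − ζ²) = 2π × 0.02762/√(1 − 0.000763) = 0.1736.
After n cycles, x_n/x₀ = e^(−nδ), so x_4 = 38.6 × e^(−4 × 0.1736) = 38.6 × 0.4994 = 19.28 mm.

19.3 mm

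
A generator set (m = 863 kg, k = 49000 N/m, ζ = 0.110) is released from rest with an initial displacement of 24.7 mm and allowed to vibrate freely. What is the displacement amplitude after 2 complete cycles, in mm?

6.15 mm

Logarithmic decrement δ = 2πζ/√(1 − ζ²) = 2π × 0.1100/√(1 − 0.0121) = 0.6954.
After n cycles, x_n/x₀ = e^(−nδ), so x_2 = 24.7 × e^(−2 × 0.6954) = 24.7 × 0.2489 = 6.148 mm.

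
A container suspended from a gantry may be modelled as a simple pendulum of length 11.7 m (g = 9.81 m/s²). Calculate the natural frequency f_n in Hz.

0.146 Hz

For a simple pendulum ω_n = √(g/L) = √(9.81/11.7) = √0.8385 = 0.9157 rad/s.
f_n = ω_n/(2π) = 0.9157/6.283 = 0.1457 Hz.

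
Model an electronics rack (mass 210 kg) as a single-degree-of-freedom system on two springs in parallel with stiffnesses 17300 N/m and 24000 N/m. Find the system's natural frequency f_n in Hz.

Parallel springs add: k_eq = 17300 + 24000 = 41300 N/m.
ω_n = √(k_eq/m) = √(41300/210) = √196.7 = 14.02 rad/s.
f_n = ω_n/(2π) = 14.02/6.283 = 2.232 Hz.

2.23 Hz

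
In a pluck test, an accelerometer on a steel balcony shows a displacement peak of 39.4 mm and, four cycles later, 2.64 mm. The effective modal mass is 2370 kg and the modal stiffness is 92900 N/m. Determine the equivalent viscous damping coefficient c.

3170 N·s/m

Logarithmic decrement δ = (1/n)·ln(x₀/x_n) = (1/4)·ln(39.4/2.64) = (1/4)·ln(14.92) = 0.6757.
ζ = δ/√(4π² + δ²) = 0.6757/√(39.48 + 0.457) = 0.6757/6.319 = 0.1069.
c = ζ · 2√(km) = 0.1069 × 2√(92900 × 2370) = 0.1069 × 29680 = 3173 N·s/m.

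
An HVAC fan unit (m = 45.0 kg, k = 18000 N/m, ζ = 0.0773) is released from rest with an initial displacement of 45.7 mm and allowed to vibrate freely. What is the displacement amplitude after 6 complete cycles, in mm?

Logarithmic decrement δ = 2πζ/√(1 − ζ²) = 2π × 0.07730/√(1 − 0.00598) = 0.4871.
After n cycles, x_n/x₀ = e^(−nδ), so x_6 = 45.7 × e^(−6 × 0.4871) = 45.7 × 0.05378 = 2.458 mm.

2.46 mm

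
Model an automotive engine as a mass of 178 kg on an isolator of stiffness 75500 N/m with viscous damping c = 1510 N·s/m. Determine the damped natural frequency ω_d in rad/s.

ω_n = √(k/m) = √(75500/178) = 20.60 rad/s.
Critical damping c_c = 2√(k·m) = 2√(75500 × 178) = 7332 N·s/m, so ζ = c/c_c = 1510/7332 = 0.2060.
ω_d = ω_n√(1 − ζ²) = 20.60 × √(1 − 0.0424) = 20.15 rad/s.

20.2 rad/s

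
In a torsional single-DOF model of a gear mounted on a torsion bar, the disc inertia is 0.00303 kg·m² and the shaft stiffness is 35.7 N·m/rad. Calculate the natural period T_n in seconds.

0.0579 s

ω_n = √(k_t/J) = √(35.7/0.00303) = √11780 = 108.5 rad/s.
T_n = 2π/ω_n = 6.283/108.5 = 0.05789 s.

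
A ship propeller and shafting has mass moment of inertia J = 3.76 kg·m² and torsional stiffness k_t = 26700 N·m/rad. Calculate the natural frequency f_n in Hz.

13.4 Hz

ω_n = √(k_t/J) = √(26700/3.76) = √7101 = 84.27 rad/s.
f_n = ω_n/(2π) = 84.27/6.283 = 13.41 Hz.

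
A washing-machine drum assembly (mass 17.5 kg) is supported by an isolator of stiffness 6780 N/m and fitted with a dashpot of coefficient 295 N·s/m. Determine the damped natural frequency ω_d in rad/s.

ω_n = √(k/m) = √(6780/17.5) = 19.68 rad/s.
Critical damping c_c = 2√(k·m) = 2√(6780 × 17.5) = 688.9 N·s/m, so ζ = c/c_c = 295/688.9 = 0.4282.
ω_d = ω_n√(1 − ζ²) = 19.68 × √(1 − 0.183) = 17.79 rad/s.

17.8 rad/s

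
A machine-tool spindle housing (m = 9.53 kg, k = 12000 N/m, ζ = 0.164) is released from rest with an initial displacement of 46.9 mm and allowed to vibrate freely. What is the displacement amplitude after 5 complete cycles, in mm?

0.253 mm

Logarithmic decrement δ = 2πζ/√(1 − ζ²) = 2π × 0.1640/√(1 − 0.0269) = 1.045.
After n cycles, x_n/x₀ = e^(−nδ), so x_5 = 46.9 × e^(−5 × 1.045) = 46.9 × 0.005392 = 0.2529 mm.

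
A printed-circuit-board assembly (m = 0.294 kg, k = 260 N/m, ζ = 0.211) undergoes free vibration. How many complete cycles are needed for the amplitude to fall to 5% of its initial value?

3 cycles

Logarithmic decrement δ = 2πζ/√(1 − ζ²) = 2π × 0.2110/√(1 − 0.0445) = 1.356.
x_n/x₀ = e^(−nδ) ≤ 0.05; take ln: n ≥ ln(1/0.05)/δ = 2.996/1.356 = 2.209.
So 3 complete cycles are required.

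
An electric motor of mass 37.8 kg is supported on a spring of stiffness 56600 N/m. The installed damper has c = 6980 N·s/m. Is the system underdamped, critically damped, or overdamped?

overdamped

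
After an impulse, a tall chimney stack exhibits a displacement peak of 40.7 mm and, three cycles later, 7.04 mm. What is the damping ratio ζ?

0.0927

Logarithmic decrement δ = (1/n)·ln(x₀/x_n) = (1/3)·ln(40.7/7.04) = (1/3)·ln(5.781) = 0.5849.
ζ = δ/√(4π² + δ²) = 0.5849/√(39.48 + 0.342) = 0.5849/6.310 = 0.09268.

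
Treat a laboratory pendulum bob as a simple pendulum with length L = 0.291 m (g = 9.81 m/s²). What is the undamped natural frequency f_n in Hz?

0.924 Hz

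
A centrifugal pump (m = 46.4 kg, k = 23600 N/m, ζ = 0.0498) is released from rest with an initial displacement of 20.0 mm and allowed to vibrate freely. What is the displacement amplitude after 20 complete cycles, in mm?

0.0380 mm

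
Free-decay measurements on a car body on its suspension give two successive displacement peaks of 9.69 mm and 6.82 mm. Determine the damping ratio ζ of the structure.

0.0558

Logarithmic decrement δ = (1/n)·ln(x₀/x_n) = (1/1)·ln(9.69/6.82) = (1/1)·ln(1.421) = 0.3512.
ζ = δ/√(4π² + δ²) = 0.3512/√(39.48 + 0.123) = 0.3512/6.293 = 0.05581.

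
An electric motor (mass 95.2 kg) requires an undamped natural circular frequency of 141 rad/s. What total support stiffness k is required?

1890000 N/m

k = m·ω_n² = 95.2 × 141.0² = 95.2 × 19880 = 1893000 N/m.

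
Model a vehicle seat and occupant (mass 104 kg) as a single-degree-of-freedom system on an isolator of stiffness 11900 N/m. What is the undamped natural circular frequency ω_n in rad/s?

ω_n = √(k/m) = √(11900/104) = √114.4 = 10.70 rad/s.

10.7 rad/s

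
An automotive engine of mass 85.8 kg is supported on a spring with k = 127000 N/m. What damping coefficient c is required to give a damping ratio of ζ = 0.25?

c_c = 2√(k·m) = 2√(127000 × 85.8) = 6602 N·s/m.
c = ζ·c_c = 0.25 × 6602 = 1650 N·s/m.

1650 N·s/m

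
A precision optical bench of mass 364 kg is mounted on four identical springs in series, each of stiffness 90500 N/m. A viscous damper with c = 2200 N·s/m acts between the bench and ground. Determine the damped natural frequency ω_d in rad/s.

7.28 rad/s

Series springs: 1/k_eq = 4/90500, so k_eq = 90500/4 = 22620 N/m.
ω_n = √(k_eq/m) = √(22620/364) = 7.884 rad/s.
Critical damping c_c = 2√(k_eq·m) = 2√(22620 × 364) = 5740 N·s/m, so ζ = c/c_c = 2200/5740 = 0.3833.
ω_d = ω_n√(1 − ζ²) = 7.884 × √(1 − 0.147) = 7.282 rad/s.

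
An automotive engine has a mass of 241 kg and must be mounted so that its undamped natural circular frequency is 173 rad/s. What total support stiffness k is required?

k = m·ω_n² = 241 × 173.0² = 241 × 29930 = 7213000 N/m.

7210000 N/m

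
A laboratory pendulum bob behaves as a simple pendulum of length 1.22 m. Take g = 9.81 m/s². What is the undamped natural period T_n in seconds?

2.22 s

For a simple pendulum ω_n = √(g/L) = √(9.81/1.22) = √8.041 = 2.836 rad/s.
T_n = 2π/ω_n = 6.283/2.836 = 2.216 s.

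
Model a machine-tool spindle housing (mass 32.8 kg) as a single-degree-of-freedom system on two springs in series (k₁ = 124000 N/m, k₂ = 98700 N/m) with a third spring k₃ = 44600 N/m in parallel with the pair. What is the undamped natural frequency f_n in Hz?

Series pair: k_s = k₁k₂/(k₁+k₂) = (124000)(98700)/(124000 + 98700) = 54960 N/m. In parallel with k₃: k_eq = 54960 + 44600 = 99560 N/m.
ω_n = √(k_eq/m) = √(99560/32.8) = √3035 = 55.09 rad/s.
f_n = ω_n/(2π) = 55.09/6.283 = 8.768 Hz.

8.77 Hz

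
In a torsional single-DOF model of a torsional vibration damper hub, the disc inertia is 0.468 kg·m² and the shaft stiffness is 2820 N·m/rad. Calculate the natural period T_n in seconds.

0.0809 s

ω_n = √(k_t/J) = √(2820/0.468) = √6026 = 77.63 rad/s.
T_n = 2π/ω_n = 6.283/77.63 = 0.08094 s.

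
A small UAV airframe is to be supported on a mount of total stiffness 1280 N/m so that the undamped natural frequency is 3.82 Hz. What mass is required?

2.22 kg

ω_n = 2πf_n = 2π × 3.82 = 24.00 rad/s.
m = k/ω_n² = 1280/24.00² = 1280/576.1 = 2.222 kg.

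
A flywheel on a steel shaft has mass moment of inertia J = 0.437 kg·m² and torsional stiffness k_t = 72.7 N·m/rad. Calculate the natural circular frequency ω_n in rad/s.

12.9 rad/s

ω_n = √(k_t/J) = √(72.7/0.437) = √166.4 = 12.90 rad/s.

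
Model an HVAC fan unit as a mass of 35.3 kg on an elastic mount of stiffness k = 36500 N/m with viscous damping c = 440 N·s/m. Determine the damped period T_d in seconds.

0.199 s

ω_n = √(k/m) = √(36500/35.3) = 32.16 rad/s.
Critical damping c_c = 2√(k·m) = 2√(36500 × 35.3) = 2270 N·s/m, so ζ = c/c_c = 440/2270 = 0.1938.
ω_d = ω_n√(1 − ζ²) = 32.16 × √(1 − 0.0376) = 31.55 rad/s.
T_d = 2π/ω_d = 0.1992 s.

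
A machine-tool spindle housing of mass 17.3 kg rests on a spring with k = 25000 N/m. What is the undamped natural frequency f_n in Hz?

ω_n = √(k/m) = √(25000/17.3) = √1445 = 38.01 rad/s.
f_n = ω_n/(2π) = 38.01/6.283 = 6.050 Hz.

6.05 Hz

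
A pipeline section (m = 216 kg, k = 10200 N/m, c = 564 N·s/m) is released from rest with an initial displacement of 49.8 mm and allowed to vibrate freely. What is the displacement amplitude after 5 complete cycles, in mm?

ζ = c/(2√(km)) = 564/(2√(10200 × 216)) = 564/2969 = 0.1900.
Logarithmic decrement δ = 2πζ/√(1 − ζ²) = 2π × 0.1900/√(1 − 0.0361) = 1.216.
After n cycles, x_n/x₀ = e^(−nδ), so x_5 = 49.8 × e^(−5 × 1.216) = 49.8 × 0.002290 = 0.1140 mm.

0.114 mm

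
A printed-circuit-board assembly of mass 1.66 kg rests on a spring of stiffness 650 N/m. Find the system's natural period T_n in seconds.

ω_n = √(k/m) = √(650.0/1.66) = √391.6 = 19.79 rad/s.
T_n = 2π/ω_n = 6.283/19.79 = 0.3175 s.

0.318 s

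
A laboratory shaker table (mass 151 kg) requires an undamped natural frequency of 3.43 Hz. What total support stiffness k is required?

70100 N/m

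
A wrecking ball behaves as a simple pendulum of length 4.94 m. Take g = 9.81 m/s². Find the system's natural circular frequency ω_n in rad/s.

For a simple pendulum ω_n = √(g/L) = √(9.81/4.94) = √1.986 = 1.409 rad/s.

1.41 rad/s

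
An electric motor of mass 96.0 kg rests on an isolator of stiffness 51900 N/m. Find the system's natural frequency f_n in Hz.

ω_n = √(k/m) = √(51900/96.0) = √540.6 = 23.25 rad/s.
f_n = ω_n/(2π) = 23.25/6.283 = 3.701 Hz.

3.70 Hz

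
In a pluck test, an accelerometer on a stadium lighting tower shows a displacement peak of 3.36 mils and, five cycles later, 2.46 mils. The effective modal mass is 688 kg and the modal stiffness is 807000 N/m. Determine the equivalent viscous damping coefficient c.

468 N·s/m

Logarithmic decrement δ = (1/n)·ln(x₀/x_n) = (1/5)·ln(3.36/2.46) = (1/5)·ln(1.366) = 0.06236.
ζ = δ/√(4π² + δ²) = 0.06236/√(39.48 + 0.00389) = 0.06236/6.283 = 0.009924.
c = ζ · 2√(km) = 0.009924 × 2√(807000 × 688) = 0.009924 × 47130 = 467.7 N·s/m.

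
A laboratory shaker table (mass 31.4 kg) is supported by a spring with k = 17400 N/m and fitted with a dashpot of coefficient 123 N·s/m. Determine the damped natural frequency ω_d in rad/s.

ω_n = √(k/m) = √(17400/31.4) = 23.54 rad/s.
Critical damping c_c = 2√(k·m) = 2√(17400 × 31.4) = 1478 N·s/m, so ζ = c/c_c = 123/1478 = 0.08320.
ω_d = ω_n√(1 − ζ²) = 23.54 × √(1 − 0.00692) = 23.46 rad/s.

23.5 rad/s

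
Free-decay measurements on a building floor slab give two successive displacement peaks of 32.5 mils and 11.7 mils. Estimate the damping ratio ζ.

Logarithmic decrement δ = (1/n)·ln(x₀/x_n) = (1/1)·ln(32.5/11.7) = (1/1)·ln(2.778) = 1.022.
ζ = δ/√(4π² + δ²) = 1.022/√(39.48 + 1.04) = 1.022/6.366 = 0.1605.

0.160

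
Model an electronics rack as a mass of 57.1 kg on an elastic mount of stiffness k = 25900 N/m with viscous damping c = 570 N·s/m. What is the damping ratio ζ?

ω_n = √(k/m) = √(25900/57.1) = 21.30 rad/s.
Critical damping c_c = 2√(k·m) = 2√(25900 × 57.1) = 2432 N·s/m, so ζ = c/c_c = 570/2432 = 0.2344.

0.234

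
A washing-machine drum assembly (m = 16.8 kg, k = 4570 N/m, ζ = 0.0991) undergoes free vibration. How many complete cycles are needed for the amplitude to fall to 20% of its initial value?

3 cycles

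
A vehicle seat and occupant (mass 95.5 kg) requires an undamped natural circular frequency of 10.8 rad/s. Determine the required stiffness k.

k = m·ω_n² = 95.5 × 10.80² = 95.5 × 116.6 = 11140 N/m.

11100 N/m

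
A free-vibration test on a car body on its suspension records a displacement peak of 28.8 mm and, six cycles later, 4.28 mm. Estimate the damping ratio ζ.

0.0505

Logarithmic decrement δ = (1/n)·ln(x₀/x_n) = (1/6)·ln(28.8/4.28) = (1/6)·ln(6.729) = 0.3177.
ζ = δ/√(4π² + δ²) = 0.3177/√(39.48 + 0.101) = 0.3177/6.291 = 0.05050.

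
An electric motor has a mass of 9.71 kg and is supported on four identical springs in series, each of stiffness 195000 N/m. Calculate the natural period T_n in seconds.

0.0887 s

Series springs: 1/k_eq = 4/195000, so k_eq = 195000/4 = 48750 N/m.
ω_n = √(k_eq/m) = √(48750/9.71) = √5021 = 70.86 rad/s.
T_n = 2π/ω_n = 6.283/70.86 = 0.08868 s.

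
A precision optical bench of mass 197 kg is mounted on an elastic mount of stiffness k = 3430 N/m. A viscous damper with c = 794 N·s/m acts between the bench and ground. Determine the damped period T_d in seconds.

ω_n = √(k/m) = √(3430/197) = 4.173 rad/s.
Critical damping c_c = 2√(k·m) = 2√(3430 × 197) = 1644 N·s/m, so ζ = c/c_c = 794/1644 = 0.4830.
ω_d = ω_n√(1 − ζ²) = 4.173 × √(1 − 0.233) = 3.654 rad/s.
T_d = 2π/ω_d = 1.720 s.

1.72 s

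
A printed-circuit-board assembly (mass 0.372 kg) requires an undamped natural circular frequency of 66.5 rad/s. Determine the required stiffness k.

1650 N/m

k = m·ω_n² = 0.372 × 66.50² = 0.372 × 4422 = 1645 N/m.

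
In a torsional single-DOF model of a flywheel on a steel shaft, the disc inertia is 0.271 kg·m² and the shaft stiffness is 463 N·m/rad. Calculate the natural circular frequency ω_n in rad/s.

41.3 rad/s

ω_n = √(k_t/J) = √(463/0.271) = √1708 = 41.33 rad/s.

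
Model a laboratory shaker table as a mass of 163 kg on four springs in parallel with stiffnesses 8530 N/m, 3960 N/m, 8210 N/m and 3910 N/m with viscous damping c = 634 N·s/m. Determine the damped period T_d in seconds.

Parallel springs add: k_eq = 8530 + 3960 + 8210 + 3910 = 24610 N/m.
ω_n = √(k_eq/m) = √(24610/163) = 12.29 rad/s.
Critical damping c_c = 2√(k_eq·m) = 2√(24610 × 163) = 4006 N·s/m, so ζ = c/c_c = 634/4006 = 0.1583.
ω_d = ω_n√(1 − ζ²) = 12.29 × √(1 − 0.0251) = 12.13 rad/s.
T_d = 2π/ω_d = 0.5179 s.

0.518 s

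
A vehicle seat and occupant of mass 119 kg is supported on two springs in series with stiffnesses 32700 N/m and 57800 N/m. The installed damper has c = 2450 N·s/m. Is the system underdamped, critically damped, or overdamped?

Series springs: 1/k_eq = 1/32700 + 1/57800 = 4.788×10^-5, so k_eq = 20880 N/m.
c_c = 2√(k_eq·m) = 3153 N·s/m; ζ = c/c_c = 2450/3153 = 0.777.
Since ζ < 1 the system is underdamped.

underdamped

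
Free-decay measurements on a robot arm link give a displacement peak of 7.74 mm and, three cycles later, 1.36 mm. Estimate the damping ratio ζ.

Logarithmic decrement δ = (1/n)·ln(x₀/x_n) = (1/3)·ln(7.74/1.36) = (1/3)·ln(5.691) = 0.5796.
ζ = δ/√(4π² + δ²) = 0.5796/√(39.48 + 0.336) = 0.5796/6.310 = 0.09186.

0.0919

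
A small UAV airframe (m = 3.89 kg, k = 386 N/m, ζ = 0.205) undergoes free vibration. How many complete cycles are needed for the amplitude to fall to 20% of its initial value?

2 cycles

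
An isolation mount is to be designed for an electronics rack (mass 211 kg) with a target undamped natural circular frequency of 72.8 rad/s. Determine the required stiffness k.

k = m·ω_n² = 211 × 72.80² = 211 × 5300 = 1118000 N/m.

1120000 N/m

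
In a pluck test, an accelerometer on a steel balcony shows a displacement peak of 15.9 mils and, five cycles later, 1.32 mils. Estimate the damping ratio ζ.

0.0790

Logarithmic decrement δ = (1/n)·ln(x₀/x_n) = (1/5)·ln(15.9/1.32) = (1/5)·ln(12.05) = 0.4977.
ζ = δ/√(4π² + δ²) = 0.4977/√(39.48 + 0.248) = 0.4977/6.303 = 0.07897.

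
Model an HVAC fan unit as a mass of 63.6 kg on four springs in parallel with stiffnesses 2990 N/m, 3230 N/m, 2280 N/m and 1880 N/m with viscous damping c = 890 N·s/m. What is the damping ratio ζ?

0.548

Parallel springs add: k_eq = 2990 + 3230 + 2280 + 1880 = 10380 N/m.
ω_n = √(k_eq/m) = √(10380/63.6) = 12.78 rad/s.
Critical damping c_c = 2√(k_eq·m) = 2√(10380 × 63.6) = 1625 N·s/m, so ζ = c/c_c = 890/1625 = 0.5477.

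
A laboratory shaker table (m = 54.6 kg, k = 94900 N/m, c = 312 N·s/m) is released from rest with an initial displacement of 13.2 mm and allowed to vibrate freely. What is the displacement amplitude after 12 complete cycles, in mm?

0.0743 mm

ζ = c/(2√(km)) = 312/(2√(94900 × 54.6)) = 312/4553 = 0.06853.
Logarithmic decrement δ = 2πζ/√(1 − ζ²) = 2π × 0.06853/√(1 − 0.00470) = 0.4316.
After n cycles, x_n/x₀ = e^(−nδ), so x_12 = 13.2 × e^(−12 × 0.4316) = 13.2 × 0.005631 = 0.07434 mm.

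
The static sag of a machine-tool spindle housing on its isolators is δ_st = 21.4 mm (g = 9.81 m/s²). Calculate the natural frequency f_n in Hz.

ω_n = √(g/δ_st) = √(9.81/0.0214) = √458.4 = 21.41 rad/s.
f_n = ω_n/(2π) = 21.41/6.283 = 3.408 Hz.

3.41 Hz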